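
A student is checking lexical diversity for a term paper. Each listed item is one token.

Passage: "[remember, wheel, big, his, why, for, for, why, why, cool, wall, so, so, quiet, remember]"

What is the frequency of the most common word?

Frequencies: why:3, remember:2, for:2, so:2, wheel:1, big:1, his:1, cool:1, wall:1, quiet:1
Most common: 'why' with frequency 3.

3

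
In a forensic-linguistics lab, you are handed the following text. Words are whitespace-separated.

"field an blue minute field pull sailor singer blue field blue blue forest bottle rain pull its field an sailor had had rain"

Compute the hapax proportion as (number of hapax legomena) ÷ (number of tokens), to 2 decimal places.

0.22

Frequencies: field:4, blue:4, an:2, pull:2, sailor:2, rain:2, had:2, minute:1, singer:1, forest:1, bottle:1, its:1
Hapax count = 5; token count = 23.
Ratio = 5 / 23 = 0.22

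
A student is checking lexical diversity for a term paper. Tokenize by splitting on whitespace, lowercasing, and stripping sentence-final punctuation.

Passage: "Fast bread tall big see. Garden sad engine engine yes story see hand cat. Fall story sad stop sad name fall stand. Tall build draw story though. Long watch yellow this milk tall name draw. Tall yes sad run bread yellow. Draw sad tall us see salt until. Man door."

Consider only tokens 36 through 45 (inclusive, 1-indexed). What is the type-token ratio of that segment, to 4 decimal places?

0.8000

Segment tokens 36–45: tall, yes, sad, run, bread, yellow, draw, sad, tall, us
Segment N = 10, segment V = 8.
TTR = 8 / 10 = 0.8000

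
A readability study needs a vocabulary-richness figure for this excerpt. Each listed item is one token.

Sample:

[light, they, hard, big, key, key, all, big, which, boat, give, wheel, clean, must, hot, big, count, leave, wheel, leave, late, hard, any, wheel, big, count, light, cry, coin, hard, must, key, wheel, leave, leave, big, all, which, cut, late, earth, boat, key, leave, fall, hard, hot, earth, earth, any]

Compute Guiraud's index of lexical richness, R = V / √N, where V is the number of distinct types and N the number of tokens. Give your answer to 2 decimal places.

3.11

N = 50, V = 22.
√N = 7.071068
R = 22 / 7.071068 = 3.11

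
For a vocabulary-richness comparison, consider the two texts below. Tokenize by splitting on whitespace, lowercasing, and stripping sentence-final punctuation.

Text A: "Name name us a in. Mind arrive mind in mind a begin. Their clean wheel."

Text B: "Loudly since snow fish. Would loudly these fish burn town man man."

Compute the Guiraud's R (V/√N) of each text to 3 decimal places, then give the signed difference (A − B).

-0.016

A: V=10, N=15, R=2.582
B: V=9, N=12, R=2.598
Difference = 2.582 − 2.598 = -0.016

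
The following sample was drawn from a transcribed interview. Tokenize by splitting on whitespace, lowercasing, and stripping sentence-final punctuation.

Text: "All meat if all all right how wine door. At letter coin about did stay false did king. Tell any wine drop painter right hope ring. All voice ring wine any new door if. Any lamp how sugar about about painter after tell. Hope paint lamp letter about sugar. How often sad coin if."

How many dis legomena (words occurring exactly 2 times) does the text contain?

Frequencies: all:4, about:4, if:3, how:3, wine:3, any:3, right:2, door:2, letter:2, coin:2, did:2, tell:2, painter:2, hope:2, ring:2, lamp:2, sugar:2, meat:1, at:1, stay:1, … (9 more, each freq 1)
Words with frequency 2: coin, did, door, hope, lamp, letter, painter, right, ring, sugar, tell

11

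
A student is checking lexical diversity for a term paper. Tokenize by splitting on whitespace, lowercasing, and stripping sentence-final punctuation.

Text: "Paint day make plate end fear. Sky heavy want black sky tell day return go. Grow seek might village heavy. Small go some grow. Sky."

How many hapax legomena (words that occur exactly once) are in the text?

Frequencies: sky:3, day:2, heavy:2, go:2, grow:2, paint:1, make:1, plate:1, end:1, fear:1, want:1, black:1, tell:1, return:1, seek:1, might:1, village:1, small:1, some:1
Hapax (freq=1): black, end, fear, make, might, paint, plate, return, seek, small, some, tell, village, want

14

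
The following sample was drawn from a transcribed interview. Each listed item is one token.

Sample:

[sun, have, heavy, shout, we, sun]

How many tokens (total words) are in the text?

6

Tokens: sun, have, heavy, shout, we, sun
N = 6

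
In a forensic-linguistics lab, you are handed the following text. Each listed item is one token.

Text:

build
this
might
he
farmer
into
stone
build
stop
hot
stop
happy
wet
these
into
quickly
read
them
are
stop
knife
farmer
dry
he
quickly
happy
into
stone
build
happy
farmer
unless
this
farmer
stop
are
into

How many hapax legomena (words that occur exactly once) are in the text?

9

Frequencies: farmer:4, into:4, stop:4, build:3, happy:3, this:2, he:2, stone:2, quickly:2, are:2, might:1, hot:1, wet:1, these:1, read:1, them:1, knife:1, dry:1, unless:1
Hapax (freq=1): dry, hot, knife, might, read, them, these, unless, wet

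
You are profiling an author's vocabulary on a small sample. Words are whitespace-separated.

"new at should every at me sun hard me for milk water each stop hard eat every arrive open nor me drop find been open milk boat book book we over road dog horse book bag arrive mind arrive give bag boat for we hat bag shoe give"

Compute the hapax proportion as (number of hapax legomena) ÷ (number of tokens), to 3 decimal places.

Frequencies: me:3, arrive:3, book:3, bag:3, at:2, every:2, hard:2, for:2, milk:2, open:2, boat:2, we:2, give:2, new:1, should:1, sun:1, water:1, each:1, stop:1, eat:1, … (11 more, each freq 1)
Hapax count = 18; token count = 48.
Ratio = 18 / 48 = 0.375

0.375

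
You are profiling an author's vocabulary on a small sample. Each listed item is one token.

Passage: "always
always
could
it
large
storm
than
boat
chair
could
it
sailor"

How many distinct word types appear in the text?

9

Distinct types: {always, boat, chair, could, it, large, sailor, storm, than}
V = 9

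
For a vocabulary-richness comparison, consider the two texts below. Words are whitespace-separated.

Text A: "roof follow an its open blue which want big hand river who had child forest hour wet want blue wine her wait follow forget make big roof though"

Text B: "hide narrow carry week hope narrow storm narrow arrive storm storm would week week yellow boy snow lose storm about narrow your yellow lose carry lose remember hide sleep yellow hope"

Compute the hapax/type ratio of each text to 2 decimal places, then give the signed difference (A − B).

0.28

A: hapax=18, V=23, ratio=0.78
B: hapax=8, V=16, ratio=0.50
Difference = 0.78 − 0.50 = 0.28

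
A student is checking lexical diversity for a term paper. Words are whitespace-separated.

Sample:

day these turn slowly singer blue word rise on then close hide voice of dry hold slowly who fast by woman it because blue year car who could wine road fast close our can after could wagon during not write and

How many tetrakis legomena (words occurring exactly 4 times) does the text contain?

Frequencies: slowly:2, blue:2, close:2, who:2, fast:2, could:2, day:1, these:1, turn:1, singer:1, word:1, rise:1, on:1, then:1, hide:1, voice:1, of:1, dry:1, hold:1, by:1, … (15 more, each freq 1)
Words with frequency 4: (none)

0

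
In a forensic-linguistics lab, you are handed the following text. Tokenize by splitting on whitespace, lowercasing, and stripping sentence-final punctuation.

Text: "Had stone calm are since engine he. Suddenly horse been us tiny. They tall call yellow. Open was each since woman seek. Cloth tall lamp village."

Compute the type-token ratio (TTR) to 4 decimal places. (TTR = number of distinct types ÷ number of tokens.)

N = 26 tokens, V = 24 types.
TTR = V / N = 24 / 26 = 0.9231

0.9231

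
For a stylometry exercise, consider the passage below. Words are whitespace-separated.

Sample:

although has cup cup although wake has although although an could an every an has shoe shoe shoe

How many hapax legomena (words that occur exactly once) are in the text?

3

Frequencies: although:4, has:3, an:3, shoe:3, cup:2, wake:1, could:1, every:1
Hapax (freq=1): could, every, wake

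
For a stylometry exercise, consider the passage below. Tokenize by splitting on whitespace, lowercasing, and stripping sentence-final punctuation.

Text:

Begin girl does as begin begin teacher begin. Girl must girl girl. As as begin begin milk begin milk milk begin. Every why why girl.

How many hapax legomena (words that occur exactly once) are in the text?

Frequencies: begin:8, girl:5, as:3, milk:3, why:2, does:1, teacher:1, must:1, every:1
Hapax (freq=1): does, every, must, teacher

4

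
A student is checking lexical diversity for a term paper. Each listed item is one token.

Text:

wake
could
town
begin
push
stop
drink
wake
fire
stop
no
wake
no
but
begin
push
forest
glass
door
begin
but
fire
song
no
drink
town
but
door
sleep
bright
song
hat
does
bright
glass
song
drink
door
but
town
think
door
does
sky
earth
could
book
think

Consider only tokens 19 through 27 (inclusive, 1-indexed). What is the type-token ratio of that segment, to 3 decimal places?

Segment tokens 19–27: door, begin, but, fire, song, no, drink, town, but
Segment N = 9, segment V = 8.
TTR = 8 / 9 = 0.889

0.889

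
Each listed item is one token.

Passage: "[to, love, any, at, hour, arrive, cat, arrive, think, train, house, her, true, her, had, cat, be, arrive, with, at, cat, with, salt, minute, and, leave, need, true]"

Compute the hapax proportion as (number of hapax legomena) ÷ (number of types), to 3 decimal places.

0.700

Frequencies: arrive:3, cat:3, at:2, her:2, true:2, with:2, to:1, love:1, any:1, hour:1, think:1, train:1, house:1, had:1, be:1, salt:1, minute:1, and:1, leave:1, need:1
Hapax count = 14; type count = 20.
Ratio = 14 / 20 = 0.700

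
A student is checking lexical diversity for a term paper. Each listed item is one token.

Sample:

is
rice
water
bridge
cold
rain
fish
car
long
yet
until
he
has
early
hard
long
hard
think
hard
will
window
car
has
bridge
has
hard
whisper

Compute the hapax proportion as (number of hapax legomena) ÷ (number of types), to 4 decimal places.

Frequencies: hard:4, has:3, bridge:2, car:2, long:2, is:1, rice:1, water:1, cold:1, rain:1, fish:1, yet:1, until:1, he:1, early:1, think:1, will:1, window:1, whisper:1
Hapax count = 14; type count = 19.
Ratio = 14 / 19 = 0.7368

0.7368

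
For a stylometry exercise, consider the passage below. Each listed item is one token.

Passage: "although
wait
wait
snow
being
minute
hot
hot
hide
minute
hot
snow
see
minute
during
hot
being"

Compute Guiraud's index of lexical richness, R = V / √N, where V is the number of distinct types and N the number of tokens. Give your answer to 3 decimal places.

2.183

N = 17, V = 9.
√N = 4.123106
R = 9 / 4.123106 = 2.183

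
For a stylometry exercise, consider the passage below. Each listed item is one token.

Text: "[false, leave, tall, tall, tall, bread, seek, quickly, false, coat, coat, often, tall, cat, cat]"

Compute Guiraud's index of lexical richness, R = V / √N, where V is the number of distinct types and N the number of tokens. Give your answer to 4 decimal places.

N = 15, V = 9.
√N = 3.872983
R = 9 / 3.872983 = 2.3238

2.3238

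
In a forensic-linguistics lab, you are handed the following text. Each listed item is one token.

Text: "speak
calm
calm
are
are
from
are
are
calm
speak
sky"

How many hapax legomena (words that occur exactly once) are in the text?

2

Frequencies: are:4, calm:3, speak:2, from:1, sky:1
Hapax (freq=1): from, sky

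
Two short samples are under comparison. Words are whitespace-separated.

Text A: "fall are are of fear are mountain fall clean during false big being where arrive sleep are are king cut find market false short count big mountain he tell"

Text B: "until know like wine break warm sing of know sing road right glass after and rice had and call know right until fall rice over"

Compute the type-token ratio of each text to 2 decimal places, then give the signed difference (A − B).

TTR(A) = 21/29 = 0.72
TTR(B) = 18/25 = 0.72
Difference = 0.72 − 0.72 = 0.00

0.00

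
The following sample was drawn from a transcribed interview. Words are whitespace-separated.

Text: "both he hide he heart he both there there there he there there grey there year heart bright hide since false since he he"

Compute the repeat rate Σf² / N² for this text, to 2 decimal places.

0.16

Frequencies: he:6, there:6, both:2, hide:2, heart:2, since:2, grey:1, year:1, bright:1, false:1
Σf² = 92; N² = 576
Repeat rate = 92 / 576 = 0.16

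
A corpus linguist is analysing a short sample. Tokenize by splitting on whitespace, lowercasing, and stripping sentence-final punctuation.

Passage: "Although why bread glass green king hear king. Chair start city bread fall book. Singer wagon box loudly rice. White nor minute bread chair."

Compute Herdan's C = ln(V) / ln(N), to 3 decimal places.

0.943

N = 24, V = 20.
ln(V) = 2.995732, ln(N) = 3.178054
C = 2.995732 / 3.178054 = 0.943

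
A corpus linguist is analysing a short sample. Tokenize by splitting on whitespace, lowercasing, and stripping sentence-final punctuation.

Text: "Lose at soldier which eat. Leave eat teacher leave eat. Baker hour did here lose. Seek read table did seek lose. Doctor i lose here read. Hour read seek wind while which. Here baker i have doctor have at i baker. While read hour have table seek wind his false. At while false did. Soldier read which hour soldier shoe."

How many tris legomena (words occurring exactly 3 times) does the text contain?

10

Frequencies: read:5, lose:4, hour:4, seek:4, at:3, soldier:3, which:3, eat:3, baker:3, did:3, here:3, i:3, while:3, have:3, leave:2, table:2, doctor:2, wind:2, false:2, teacher:1, … (2 more, each freq 1)
Words with frequency 3: at, baker, did, eat, have, here, i, soldier, which, while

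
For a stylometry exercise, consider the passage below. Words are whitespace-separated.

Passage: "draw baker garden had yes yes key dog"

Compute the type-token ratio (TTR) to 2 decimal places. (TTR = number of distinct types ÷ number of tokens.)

0.88

N = 8 tokens, V = 7 types.
TTR = V / N = 7 / 8 = 0.88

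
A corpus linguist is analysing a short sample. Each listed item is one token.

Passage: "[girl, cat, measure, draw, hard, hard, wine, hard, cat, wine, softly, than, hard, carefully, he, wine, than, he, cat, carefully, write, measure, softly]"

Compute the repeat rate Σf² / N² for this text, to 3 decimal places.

0.108

Frequencies: hard:4, cat:3, wine:3, measure:2, softly:2, than:2, carefully:2, he:2, girl:1, draw:1, write:1
Σf² = 57; N² = 529
Repeat rate = 57 / 529 = 0.108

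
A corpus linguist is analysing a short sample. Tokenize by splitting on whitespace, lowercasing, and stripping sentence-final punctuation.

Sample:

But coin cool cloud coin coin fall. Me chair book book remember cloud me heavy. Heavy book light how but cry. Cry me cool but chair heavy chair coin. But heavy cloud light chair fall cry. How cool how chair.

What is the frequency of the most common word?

5

Frequencies: chair:5, but:4, coin:4, heavy:4, cool:3, cloud:3, me:3, book:3, how:3, cry:3, fall:2, light:2, remember:1
Most common: 'chair' with frequency 5.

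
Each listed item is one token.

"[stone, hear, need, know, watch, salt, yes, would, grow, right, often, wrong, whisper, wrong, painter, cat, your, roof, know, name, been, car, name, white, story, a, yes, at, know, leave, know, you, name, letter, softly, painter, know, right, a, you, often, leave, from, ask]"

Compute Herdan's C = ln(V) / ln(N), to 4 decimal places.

0.8988

N = 44, V = 30.
ln(V) = 3.401197, ln(N) = 3.784190
C = 3.401197 / 3.784190 = 0.8988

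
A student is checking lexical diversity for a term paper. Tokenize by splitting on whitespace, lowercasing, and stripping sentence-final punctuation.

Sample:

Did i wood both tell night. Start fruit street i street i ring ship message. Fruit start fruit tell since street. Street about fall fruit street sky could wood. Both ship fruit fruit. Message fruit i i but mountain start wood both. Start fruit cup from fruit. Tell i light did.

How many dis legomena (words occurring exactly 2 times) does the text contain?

3

Frequencies: fruit:9, i:6, street:5, start:4, wood:3, both:3, tell:3, did:2, ship:2, message:2, night:1, ring:1, since:1, about:1, fall:1, sky:1, could:1, but:1, mountain:1, cup:1, … (2 more, each freq 1)
Words with frequency 2: did, message, ship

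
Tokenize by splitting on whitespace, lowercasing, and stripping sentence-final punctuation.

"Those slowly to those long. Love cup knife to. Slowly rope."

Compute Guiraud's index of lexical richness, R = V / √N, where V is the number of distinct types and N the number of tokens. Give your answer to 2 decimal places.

N = 11, V = 8.
√N = 3.316625
R = 8 / 3.316625 = 2.41

2.41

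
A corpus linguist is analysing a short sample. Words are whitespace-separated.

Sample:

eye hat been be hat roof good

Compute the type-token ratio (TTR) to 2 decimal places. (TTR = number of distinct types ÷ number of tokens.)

N = 7 tokens, V = 6 types.
TTR = V / N = 6 / 7 = 0.86

0.86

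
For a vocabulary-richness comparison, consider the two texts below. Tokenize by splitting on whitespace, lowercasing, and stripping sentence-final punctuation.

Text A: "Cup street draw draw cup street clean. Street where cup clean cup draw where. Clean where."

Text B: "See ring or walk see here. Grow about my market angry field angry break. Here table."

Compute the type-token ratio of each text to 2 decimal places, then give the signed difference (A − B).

-0.50

TTR(A) = 5/16 = 0.31
TTR(B) = 13/16 = 0.81
Difference = 0.31 − 0.81 = -0.50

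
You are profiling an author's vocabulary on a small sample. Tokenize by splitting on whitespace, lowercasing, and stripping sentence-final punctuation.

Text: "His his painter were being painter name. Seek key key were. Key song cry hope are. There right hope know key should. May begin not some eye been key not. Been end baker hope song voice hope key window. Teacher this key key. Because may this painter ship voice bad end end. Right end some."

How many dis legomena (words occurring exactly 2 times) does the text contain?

10

Frequencies: key:8, hope:4, end:4, painter:3, his:2, were:2, song:2, right:2, may:2, not:2, some:2, been:2, voice:2, this:2, being:1, name:1, seek:1, cry:1, are:1, there:1, … (10 more, each freq 1)
Words with frequency 2: been, his, may, not, right, some, song, this, voice, were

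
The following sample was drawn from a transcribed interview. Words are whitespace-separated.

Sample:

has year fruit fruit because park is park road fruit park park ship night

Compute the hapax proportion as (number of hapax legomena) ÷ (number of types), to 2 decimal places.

Frequencies: park:4, fruit:3, has:1, year:1, because:1, is:1, road:1, ship:1, night:1
Hapax count = 7; type count = 9.
Ratio = 7 / 9 = 0.78

0.78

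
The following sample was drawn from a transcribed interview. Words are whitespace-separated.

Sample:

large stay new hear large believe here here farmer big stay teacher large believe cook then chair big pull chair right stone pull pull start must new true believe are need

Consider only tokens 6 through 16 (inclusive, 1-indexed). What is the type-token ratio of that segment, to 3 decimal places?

0.818

Segment tokens 6–16: believe, here, here, farmer, big, stay, teacher, large, believe, cook, then
Segment N = 11, segment V = 9.
TTR = 9 / 11 = 0.818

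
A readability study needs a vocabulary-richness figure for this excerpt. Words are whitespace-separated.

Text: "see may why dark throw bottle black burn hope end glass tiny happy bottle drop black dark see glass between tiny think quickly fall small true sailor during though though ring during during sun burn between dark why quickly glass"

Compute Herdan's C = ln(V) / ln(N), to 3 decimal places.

N = 40, V = 25.
ln(V) = 3.218876, ln(N) = 3.688879
C = 3.218876 / 3.688879 = 0.873

0.873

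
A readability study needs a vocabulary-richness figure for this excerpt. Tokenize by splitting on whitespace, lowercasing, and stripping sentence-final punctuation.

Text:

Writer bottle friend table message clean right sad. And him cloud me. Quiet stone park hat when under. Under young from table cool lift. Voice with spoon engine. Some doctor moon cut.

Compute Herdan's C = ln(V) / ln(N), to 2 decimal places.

N = 32, V = 30.
ln(V) = 3.401197, ln(N) = 3.465736
C = 3.401197 / 3.465736 = 0.98

0.98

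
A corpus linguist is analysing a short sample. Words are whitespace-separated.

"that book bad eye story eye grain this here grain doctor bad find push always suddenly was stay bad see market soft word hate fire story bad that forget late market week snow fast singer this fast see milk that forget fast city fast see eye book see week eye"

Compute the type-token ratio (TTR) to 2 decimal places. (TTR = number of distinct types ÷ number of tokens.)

0.58

N = 50 tokens, V = 29 types.
TTR = V / N = 29 / 50 = 0.58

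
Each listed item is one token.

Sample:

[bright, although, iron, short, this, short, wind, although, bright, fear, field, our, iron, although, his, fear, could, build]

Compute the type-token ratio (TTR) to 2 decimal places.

N = 18 tokens, V = 12 types.
TTR = V / N = 12 / 18 = 0.67

0.67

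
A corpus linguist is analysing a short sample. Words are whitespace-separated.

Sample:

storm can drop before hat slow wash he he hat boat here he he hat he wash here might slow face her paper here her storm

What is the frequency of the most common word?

5

Frequencies: he:5, hat:3, here:3, storm:2, slow:2, wash:2, her:2, can:1, drop:1, before:1, boat:1, might:1, face:1, paper:1
Most common: 'he' with frequency 5.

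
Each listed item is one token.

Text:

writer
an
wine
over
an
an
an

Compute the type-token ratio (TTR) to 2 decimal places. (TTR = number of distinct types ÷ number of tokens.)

0.57

N = 7 tokens, V = 4 types.
TTR = V / N = 4 / 7 = 0.57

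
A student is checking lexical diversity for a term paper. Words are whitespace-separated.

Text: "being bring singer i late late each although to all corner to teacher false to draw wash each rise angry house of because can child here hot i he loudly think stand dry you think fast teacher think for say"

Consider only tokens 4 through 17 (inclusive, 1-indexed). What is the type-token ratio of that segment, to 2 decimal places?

0.79

Segment tokens 4–17: i, late, late, each, although, to, all, corner, to, teacher, false, to, draw, wash
Segment N = 14, segment V = 11.
TTR = 11 / 14 = 0.79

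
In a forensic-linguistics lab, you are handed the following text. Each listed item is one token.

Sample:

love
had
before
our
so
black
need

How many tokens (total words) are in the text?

Tokens: love, had, before, our, so, black, need
N = 7

7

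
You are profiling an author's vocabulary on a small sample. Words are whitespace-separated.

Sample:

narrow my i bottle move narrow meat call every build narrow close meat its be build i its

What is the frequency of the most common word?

Frequencies: narrow:3, i:2, meat:2, build:2, its:2, my:1, bottle:1, move:1, call:1, every:1, close:1, be:1
Most common: 'narrow' with frequency 3.

3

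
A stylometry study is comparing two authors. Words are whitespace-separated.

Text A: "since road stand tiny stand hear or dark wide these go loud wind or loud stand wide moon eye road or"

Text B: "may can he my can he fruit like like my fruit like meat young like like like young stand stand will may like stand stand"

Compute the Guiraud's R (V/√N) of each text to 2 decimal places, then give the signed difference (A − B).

1.06

A: V=14, N=21, R=3.06
B: V=10, N=25, R=2.00
Difference = 3.06 − 2.00 = 1.06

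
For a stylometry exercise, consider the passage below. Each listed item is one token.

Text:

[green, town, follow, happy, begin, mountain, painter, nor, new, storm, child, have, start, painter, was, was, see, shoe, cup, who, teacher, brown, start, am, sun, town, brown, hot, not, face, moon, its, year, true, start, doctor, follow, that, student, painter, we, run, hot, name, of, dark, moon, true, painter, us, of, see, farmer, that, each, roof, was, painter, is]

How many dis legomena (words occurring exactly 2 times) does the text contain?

Frequencies: painter:5, start:3, was:3, town:2, follow:2, see:2, brown:2, hot:2, moon:2, true:2, that:2, of:2, green:1, happy:1, begin:1, mountain:1, nor:1, new:1, storm:1, child:1, … (22 more, each freq 1)
Words with frequency 2: brown, follow, hot, moon, of, see, that, town, true

9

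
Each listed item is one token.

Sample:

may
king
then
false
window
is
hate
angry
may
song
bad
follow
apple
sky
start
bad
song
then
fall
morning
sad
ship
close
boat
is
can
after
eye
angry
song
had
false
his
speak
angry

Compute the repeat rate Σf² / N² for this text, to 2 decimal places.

Frequencies: angry:3, song:3, may:2, then:2, false:2, is:2, bad:2, king:1, window:1, hate:1, follow:1, apple:1, sky:1, start:1, fall:1, morning:1, sad:1, ship:1, close:1, boat:1, … (6 more, each freq 1)
Σf² = 57; N² = 1225
Repeat rate = 57 / 1225 = 0.05

0.05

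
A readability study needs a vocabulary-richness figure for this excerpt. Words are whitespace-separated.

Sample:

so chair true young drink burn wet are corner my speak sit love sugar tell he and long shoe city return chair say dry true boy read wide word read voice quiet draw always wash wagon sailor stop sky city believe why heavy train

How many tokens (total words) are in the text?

Tokens: so, chair, true, young, drink, burn, wet, are, corner, my, speak, sit, love, sugar, tell, he, and, long, shoe, city, return, chair, say, dry, true, boy, read, wide, word, read, voice, quiet, draw, always, wash, wagon, sailor, stop, sky, city, believe, why, heavy, train
N = 44

44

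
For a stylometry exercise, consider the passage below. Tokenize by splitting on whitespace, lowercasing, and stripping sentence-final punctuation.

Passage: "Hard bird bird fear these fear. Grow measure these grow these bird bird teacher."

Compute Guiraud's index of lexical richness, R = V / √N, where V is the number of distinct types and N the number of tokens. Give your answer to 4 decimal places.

1.8708

N = 14, V = 7.
√N = 3.741657
R = 7 / 3.741657 = 1.8708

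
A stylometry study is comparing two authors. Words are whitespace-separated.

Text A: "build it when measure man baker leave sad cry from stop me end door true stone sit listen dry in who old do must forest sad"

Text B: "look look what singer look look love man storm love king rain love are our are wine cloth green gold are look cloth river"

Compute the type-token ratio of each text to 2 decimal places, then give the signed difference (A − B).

TTR(A) = 25/26 = 0.96
TTR(B) = 15/24 = 0.63
Difference = 0.96 − 0.63 = 0.33

0.33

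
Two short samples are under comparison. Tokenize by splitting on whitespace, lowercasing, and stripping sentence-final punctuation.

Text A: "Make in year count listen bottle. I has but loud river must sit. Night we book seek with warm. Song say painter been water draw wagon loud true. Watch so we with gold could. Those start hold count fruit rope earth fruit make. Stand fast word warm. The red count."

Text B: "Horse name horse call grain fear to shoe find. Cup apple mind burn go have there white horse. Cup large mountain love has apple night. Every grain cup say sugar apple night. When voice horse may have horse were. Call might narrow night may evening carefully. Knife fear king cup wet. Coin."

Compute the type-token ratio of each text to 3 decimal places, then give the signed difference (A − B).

0.148

TTR(A) = 42/50 = 0.840
TTR(B) = 36/52 = 0.692
Difference = 0.840 − 0.692 = 0.148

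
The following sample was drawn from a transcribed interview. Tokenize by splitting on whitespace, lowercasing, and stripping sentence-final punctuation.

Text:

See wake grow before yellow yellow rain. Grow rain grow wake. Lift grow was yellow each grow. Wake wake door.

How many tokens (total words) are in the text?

Tokens: see, wake, grow, before, yellow, yellow, rain, grow, rain, grow, wake, lift, grow, was, yellow, each, grow, wake, wake, door
N = 20

20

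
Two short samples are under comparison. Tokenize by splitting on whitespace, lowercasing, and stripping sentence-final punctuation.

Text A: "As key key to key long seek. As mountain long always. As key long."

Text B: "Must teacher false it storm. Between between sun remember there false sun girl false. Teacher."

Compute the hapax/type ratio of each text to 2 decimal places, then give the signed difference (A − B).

A: hapax=4, V=7, ratio=0.57
B: hapax=6, V=10, ratio=0.60
Difference = 0.57 − 0.60 = -0.03

-0.03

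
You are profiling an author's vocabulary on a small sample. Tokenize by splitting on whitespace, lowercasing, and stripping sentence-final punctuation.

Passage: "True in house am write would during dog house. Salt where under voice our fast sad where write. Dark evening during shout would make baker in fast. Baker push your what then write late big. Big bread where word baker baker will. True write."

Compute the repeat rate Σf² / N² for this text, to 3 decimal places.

0.045

Frequencies: write:4, baker:4, where:3, true:2, in:2, house:2, would:2, during:2, fast:2, big:2, am:1, dog:1, salt:1, under:1, voice:1, our:1, sad:1, dark:1, evening:1, shout:1, … (9 more, each freq 1)
Σf² = 88; N² = 1936
Repeat rate = 88 / 1936 = 0.045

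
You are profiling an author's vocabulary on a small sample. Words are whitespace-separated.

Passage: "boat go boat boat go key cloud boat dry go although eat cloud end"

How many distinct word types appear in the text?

8

Distinct types: {although, boat, cloud, dry, eat, end, go, key}
V = 8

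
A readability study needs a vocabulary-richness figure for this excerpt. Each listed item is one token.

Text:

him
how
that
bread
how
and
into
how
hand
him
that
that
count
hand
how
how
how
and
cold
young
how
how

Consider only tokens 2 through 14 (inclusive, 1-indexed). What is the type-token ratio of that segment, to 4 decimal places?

Segment tokens 2–14: how, that, bread, how, and, into, how, hand, him, that, that, count, hand
Segment N = 13, segment V = 8.
TTR = 8 / 13 = 0.6154

0.6154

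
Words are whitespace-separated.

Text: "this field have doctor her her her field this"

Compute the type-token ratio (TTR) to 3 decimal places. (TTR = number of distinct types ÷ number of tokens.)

N = 9 tokens, V = 5 types.
TTR = V / N = 5 / 9 = 0.556

0.556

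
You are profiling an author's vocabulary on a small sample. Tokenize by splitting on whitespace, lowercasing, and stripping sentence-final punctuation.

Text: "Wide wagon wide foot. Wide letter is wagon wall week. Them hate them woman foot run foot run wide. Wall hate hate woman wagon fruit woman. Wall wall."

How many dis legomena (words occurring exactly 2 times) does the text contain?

Frequencies: wide:4, wall:4, wagon:3, foot:3, hate:3, woman:3, them:2, run:2, letter:1, is:1, week:1, fruit:1
Words with frequency 2: run, them

2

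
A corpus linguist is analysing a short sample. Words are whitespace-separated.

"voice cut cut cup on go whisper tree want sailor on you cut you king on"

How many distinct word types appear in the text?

11

Distinct types: {cup, cut, go, king, on, sailor, tree, voice, want, whisper, you}
V = 11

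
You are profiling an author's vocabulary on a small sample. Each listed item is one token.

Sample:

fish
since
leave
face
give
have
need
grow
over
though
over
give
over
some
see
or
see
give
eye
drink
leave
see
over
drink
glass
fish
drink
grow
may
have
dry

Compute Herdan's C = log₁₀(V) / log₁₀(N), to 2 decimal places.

0.84

N = 31, V = 18.
log₁₀(V) = 1.255273, log₁₀(N) = 1.491362
C = 1.255273 / 1.491362 = 0.84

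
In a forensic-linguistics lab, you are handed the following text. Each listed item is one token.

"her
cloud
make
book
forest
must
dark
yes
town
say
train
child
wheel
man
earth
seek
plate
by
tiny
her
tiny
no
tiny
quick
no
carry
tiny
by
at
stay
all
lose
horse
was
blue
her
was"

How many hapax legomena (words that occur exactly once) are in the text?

Frequencies: tiny:4, her:3, by:2, no:2, was:2, cloud:1, make:1, book:1, forest:1, must:1, dark:1, yes:1, town:1, say:1, train:1, child:1, wheel:1, man:1, earth:1, seek:1, … (9 more, each freq 1)
Hapax (freq=1): all, at, blue, book, carry, child, cloud, dark, earth, forest, horse, lose, make, man, must, plate, quick, say, seek, stay, town, train, wheel, yes

24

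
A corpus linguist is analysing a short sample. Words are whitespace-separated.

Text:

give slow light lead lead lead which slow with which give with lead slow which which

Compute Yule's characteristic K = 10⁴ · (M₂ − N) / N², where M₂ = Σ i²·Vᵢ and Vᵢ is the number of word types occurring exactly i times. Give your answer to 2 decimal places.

1328.13

Frequencies: lead:4, which:4, slow:3, give:2, with:2, light:1
N = 16. Frequency spectrum: V_1=1, V_2=2, V_3=1, V_4=2
M₂ = 1²·1 + 2²·2 + 3²·1 + 4²·2 = 50
K = 10000 × (50 − 16) / 16² = 1328.13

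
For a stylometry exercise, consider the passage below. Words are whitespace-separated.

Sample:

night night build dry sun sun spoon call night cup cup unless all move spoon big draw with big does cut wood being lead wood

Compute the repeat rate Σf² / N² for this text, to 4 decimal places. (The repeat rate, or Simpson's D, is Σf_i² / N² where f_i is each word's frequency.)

0.0656

Frequencies: night:3, sun:2, spoon:2, cup:2, big:2, wood:2, build:1, dry:1, call:1, unless:1, all:1, move:1, draw:1, with:1, does:1, cut:1, being:1, lead:1
Σf² = 41; N² = 625
Repeat rate = 41 / 625 = 0.0656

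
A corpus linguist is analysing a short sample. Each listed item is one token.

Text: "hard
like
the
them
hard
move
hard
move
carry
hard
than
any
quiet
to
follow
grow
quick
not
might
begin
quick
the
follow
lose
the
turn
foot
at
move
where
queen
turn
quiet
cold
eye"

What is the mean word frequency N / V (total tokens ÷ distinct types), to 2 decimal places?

N = 35 tokens, V = 24 types.
Mean frequency = N / V = 35 / 24 = 1.46

1.46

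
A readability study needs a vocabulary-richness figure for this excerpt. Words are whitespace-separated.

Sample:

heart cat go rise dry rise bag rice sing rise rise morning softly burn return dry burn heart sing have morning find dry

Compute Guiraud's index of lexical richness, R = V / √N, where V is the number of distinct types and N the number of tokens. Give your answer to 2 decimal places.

2.92

N = 23, V = 14.
√N = 4.795832
R = 14 / 4.795832 = 2.92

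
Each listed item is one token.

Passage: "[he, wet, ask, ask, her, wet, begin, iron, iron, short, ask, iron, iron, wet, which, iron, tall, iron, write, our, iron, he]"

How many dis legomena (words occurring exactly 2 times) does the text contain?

Frequencies: iron:7, wet:3, ask:3, he:2, her:1, begin:1, short:1, which:1, tall:1, write:1, our:1
Words with frequency 2: he

1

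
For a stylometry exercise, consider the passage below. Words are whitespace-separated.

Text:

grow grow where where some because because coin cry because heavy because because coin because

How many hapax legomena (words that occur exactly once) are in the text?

Frequencies: because:6, grow:2, where:2, coin:2, some:1, cry:1, heavy:1
Hapax (freq=1): cry, heavy, some

3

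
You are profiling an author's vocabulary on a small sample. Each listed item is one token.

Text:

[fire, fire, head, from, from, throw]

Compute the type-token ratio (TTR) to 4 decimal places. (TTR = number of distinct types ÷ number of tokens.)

0.6667

N = 6 tokens, V = 4 types.
TTR = V / N = 4 / 6 = 0.6667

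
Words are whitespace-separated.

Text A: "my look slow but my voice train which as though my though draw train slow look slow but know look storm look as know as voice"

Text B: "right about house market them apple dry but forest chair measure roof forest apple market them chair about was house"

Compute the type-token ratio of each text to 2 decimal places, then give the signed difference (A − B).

-0.19

TTR(A) = 12/26 = 0.46
TTR(B) = 13/20 = 0.65
Difference = 0.46 − 0.65 = -0.19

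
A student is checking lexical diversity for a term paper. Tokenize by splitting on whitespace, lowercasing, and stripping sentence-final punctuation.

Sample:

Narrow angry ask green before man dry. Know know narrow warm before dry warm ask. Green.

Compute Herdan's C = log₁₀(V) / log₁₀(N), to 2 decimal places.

0.79

N = 16, V = 9.
log₁₀(V) = 0.954243, log₁₀(N) = 1.204120
C = 0.954243 / 1.204120 = 0.79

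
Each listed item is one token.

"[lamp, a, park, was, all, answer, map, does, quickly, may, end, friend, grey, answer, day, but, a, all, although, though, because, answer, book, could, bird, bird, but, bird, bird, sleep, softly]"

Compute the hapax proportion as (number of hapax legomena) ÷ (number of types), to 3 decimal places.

Frequencies: bird:4, answer:3, a:2, all:2, but:2, lamp:1, park:1, was:1, map:1, does:1, quickly:1, may:1, end:1, friend:1, grey:1, day:1, although:1, though:1, because:1, book:1, … (3 more, each freq 1)
Hapax count = 18; type count = 23.
Ratio = 18 / 23 = 0.783

0.783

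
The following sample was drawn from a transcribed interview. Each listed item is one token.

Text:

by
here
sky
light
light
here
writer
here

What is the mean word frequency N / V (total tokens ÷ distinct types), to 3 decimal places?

N = 8 tokens, V = 5 types.
Mean frequency = N / V = 8 / 5 = 1.600

1.600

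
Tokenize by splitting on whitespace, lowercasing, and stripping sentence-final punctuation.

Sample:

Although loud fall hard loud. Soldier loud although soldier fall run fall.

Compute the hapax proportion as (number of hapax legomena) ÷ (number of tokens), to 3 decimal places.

Frequencies: loud:3, fall:3, although:2, soldier:2, hard:1, run:1
Hapax count = 2; token count = 12.
Ratio = 2 / 12 = 0.167

0.167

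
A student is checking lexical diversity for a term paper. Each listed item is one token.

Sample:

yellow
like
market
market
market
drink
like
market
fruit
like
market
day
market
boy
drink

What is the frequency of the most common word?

Frequencies: market:6, like:3, drink:2, yellow:1, fruit:1, day:1, boy:1
Most common: 'market' with frequency 6.

6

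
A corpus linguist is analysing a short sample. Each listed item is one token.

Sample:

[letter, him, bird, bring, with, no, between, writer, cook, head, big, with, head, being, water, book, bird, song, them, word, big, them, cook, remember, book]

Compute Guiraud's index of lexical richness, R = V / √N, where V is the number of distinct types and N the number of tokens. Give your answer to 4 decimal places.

3.6000

N = 25, V = 18.
√N = 5.000000
R = 18 / 5.000000 = 3.6000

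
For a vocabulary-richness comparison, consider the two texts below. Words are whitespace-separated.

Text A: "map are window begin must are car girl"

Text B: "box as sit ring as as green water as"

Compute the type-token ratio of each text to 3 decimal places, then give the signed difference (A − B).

TTR(A) = 7/8 = 0.875
TTR(B) = 6/9 = 0.667
Difference = 0.875 − 0.667 = 0.208

0.208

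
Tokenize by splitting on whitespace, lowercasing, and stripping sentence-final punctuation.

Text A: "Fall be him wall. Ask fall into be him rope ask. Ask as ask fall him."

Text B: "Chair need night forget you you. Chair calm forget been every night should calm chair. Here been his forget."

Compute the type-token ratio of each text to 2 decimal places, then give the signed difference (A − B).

-0.08

TTR(A) = 8/16 = 0.50
TTR(B) = 11/19 = 0.58
Difference = 0.50 − 0.58 = -0.08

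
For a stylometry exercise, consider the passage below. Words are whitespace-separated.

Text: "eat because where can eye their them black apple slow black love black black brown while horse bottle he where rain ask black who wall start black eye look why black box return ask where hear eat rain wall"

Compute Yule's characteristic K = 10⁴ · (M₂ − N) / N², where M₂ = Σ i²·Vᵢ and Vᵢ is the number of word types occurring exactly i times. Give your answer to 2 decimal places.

381.33

Frequencies: black:7, where:3, eat:2, eye:2, rain:2, ask:2, wall:2, because:1, can:1, their:1, them:1, apple:1, slow:1, love:1, brown:1, while:1, horse:1, bottle:1, he:1, who:1, … (6 more, each freq 1)
N = 39. Frequency spectrum: V_1=19, V_2=5, V_3=1, V_7=1
M₂ = 1²·19 + 2²·5 + 3²·1 + 7²·1 = 97
K = 10000 × (97 − 39) / 39² = 381.33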